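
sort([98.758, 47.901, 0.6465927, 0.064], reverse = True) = [98.758, 47.901, 0.6465927, 0.064]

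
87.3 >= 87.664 False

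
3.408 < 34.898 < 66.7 True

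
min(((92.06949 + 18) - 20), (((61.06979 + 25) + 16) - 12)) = 90.06949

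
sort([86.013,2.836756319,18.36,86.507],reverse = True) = [86.507,86.013,18.36,2.836756319]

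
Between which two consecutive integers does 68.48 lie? 68 and 69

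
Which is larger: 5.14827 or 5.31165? 5.31165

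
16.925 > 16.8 True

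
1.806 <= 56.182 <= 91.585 True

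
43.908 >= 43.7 True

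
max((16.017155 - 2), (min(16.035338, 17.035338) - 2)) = 14.035338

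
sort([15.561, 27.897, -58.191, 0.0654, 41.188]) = [-58.191, 0.0654, 15.561, 27.897, 41.188]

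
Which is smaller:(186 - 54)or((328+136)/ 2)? (186 - 54)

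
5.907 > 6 False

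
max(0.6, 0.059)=0.6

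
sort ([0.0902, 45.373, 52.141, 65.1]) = [0.0902, 45.373, 52.141, 65.1]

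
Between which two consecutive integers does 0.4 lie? 0 and 1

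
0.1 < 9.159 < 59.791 True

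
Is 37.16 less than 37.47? Yes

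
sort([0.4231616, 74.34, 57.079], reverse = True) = [74.34, 57.079, 0.4231616]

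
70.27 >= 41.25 True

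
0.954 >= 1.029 False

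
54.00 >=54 True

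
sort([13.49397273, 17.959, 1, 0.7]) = [0.7, 1, 13.49397273, 17.959]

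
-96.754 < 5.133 True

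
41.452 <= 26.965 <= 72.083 False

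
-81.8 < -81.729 True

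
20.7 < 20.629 False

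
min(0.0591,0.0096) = 0.0096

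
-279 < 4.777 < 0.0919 False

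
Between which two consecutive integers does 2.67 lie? 2 and 3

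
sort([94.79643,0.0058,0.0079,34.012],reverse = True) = [94.79643,34.012,0.0079,0.0058]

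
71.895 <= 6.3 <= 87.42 False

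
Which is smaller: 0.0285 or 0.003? 0.003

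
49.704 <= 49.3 False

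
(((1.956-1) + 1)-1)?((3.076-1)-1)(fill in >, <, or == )<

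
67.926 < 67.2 False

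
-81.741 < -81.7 True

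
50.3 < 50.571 True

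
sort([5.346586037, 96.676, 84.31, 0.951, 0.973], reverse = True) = [96.676, 84.31, 5.346586037, 0.973, 0.951]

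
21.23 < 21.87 True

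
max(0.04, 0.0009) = 0.04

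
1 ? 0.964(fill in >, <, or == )>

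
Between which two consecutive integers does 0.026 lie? 0 and 1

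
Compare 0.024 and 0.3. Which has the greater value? 0.3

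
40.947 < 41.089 True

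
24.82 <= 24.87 True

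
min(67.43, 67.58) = 67.43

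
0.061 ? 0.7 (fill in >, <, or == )<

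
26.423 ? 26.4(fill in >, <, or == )>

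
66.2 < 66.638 True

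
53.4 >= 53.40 True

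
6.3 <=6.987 True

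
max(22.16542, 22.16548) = 22.16548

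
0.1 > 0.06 True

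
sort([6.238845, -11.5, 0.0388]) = [-11.5, 0.0388, 6.238845]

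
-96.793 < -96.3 True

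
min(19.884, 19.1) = 19.1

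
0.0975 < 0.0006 False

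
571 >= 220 True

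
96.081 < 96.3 True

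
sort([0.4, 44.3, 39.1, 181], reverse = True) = [181, 44.3, 39.1, 0.4]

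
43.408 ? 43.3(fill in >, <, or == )>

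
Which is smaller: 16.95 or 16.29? 16.29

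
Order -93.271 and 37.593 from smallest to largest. -93.271,37.593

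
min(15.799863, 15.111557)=15.111557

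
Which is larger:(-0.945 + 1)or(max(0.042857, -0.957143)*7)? (max(0.042857, -0.957143)*7)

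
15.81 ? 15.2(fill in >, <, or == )>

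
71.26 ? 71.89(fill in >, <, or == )<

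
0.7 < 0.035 False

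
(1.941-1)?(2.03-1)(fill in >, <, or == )<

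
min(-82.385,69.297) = -82.385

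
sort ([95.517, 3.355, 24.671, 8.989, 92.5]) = [3.355, 8.989, 24.671, 92.5, 95.517]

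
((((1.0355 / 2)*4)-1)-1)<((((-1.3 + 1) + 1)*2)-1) True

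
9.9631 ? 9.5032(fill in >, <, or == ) >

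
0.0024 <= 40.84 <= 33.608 False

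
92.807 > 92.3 True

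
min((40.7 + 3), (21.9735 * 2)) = 43.7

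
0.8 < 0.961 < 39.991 True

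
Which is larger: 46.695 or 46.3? 46.695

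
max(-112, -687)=-112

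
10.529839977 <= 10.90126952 True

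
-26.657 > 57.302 False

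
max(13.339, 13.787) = 13.787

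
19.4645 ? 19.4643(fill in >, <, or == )>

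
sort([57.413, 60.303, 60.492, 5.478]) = [5.478, 57.413, 60.303, 60.492]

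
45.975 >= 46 False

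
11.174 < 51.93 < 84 True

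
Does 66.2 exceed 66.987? No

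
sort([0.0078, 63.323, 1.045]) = [0.0078, 1.045, 63.323]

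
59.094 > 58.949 True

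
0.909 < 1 True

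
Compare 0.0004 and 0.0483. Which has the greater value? 0.0483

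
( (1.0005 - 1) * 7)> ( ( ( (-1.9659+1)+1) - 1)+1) False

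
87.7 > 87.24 True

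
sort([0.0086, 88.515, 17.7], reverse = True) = [88.515, 17.7, 0.0086]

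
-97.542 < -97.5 True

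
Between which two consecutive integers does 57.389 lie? 57 and 58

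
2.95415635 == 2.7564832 False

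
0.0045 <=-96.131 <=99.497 False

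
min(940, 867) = 867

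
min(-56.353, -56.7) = -56.7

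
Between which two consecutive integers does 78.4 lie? 78 and 79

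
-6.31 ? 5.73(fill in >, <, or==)<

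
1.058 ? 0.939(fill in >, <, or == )>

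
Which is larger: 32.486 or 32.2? 32.486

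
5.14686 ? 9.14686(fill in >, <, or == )<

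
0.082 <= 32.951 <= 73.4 True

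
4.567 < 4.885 True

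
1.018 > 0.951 True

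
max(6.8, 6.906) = 6.906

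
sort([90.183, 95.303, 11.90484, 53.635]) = [11.90484, 53.635, 90.183, 95.303]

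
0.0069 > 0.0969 False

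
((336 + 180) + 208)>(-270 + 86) True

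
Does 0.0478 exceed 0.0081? Yes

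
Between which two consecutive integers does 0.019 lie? 0 and 1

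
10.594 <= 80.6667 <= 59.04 False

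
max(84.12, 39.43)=84.12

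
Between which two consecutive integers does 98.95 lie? 98 and 99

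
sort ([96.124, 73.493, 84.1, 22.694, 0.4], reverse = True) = [96.124, 84.1, 73.493, 22.694, 0.4]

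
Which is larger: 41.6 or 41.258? 41.6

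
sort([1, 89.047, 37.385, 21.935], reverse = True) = [89.047, 37.385, 21.935, 1]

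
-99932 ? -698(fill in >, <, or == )<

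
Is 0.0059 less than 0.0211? Yes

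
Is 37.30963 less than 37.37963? Yes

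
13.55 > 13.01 True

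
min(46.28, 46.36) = 46.28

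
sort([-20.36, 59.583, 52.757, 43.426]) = [-20.36, 43.426, 52.757, 59.583]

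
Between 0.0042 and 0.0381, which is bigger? 0.0381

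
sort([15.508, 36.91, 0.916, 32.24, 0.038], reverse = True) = [36.91, 32.24, 15.508, 0.916, 0.038]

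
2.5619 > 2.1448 True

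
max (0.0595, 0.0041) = 0.0595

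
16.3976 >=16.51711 False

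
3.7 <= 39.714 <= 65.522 True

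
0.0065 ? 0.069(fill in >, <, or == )<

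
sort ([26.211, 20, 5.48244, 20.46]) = [5.48244, 20, 20.46, 26.211]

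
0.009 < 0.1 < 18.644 True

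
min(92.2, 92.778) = 92.2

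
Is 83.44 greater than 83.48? No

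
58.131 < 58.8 True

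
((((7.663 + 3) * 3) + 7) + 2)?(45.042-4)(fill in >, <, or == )<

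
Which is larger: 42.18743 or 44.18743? 44.18743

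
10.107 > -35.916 True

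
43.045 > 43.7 False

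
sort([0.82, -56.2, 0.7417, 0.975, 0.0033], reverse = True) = [0.975, 0.82, 0.7417, 0.0033, -56.2]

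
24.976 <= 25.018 True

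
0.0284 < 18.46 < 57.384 True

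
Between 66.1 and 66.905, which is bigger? 66.905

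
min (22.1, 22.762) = 22.1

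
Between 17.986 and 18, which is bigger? 18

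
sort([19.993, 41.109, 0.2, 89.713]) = [0.2, 19.993, 41.109, 89.713]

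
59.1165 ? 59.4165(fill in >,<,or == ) <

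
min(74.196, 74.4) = 74.196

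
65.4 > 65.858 False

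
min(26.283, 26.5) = 26.283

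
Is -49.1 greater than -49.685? Yes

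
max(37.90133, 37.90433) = 37.90433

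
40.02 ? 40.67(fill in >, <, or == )<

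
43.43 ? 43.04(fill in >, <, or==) >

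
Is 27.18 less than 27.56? Yes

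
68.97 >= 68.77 True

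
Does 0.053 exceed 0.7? No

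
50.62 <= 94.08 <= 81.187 False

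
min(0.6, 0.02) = 0.02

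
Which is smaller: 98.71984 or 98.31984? 98.31984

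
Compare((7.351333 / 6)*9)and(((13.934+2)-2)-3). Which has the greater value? ((7.351333 / 6)*9)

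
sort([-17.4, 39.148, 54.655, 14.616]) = [-17.4, 14.616, 39.148, 54.655]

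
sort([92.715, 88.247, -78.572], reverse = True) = [92.715, 88.247, -78.572]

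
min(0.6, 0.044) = 0.044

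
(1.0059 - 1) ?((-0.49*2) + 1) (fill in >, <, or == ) <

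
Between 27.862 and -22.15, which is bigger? 27.862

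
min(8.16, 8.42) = 8.16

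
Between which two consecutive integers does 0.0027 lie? 0 and 1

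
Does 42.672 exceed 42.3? Yes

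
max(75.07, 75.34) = 75.34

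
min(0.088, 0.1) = 0.088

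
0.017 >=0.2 False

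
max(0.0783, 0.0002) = 0.0783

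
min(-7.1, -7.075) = -7.1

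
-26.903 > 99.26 False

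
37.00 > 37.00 False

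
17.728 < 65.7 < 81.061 True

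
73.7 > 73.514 True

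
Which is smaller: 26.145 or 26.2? 26.145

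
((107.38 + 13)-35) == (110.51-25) False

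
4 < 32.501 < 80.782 True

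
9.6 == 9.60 True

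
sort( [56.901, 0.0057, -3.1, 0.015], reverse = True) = [56.901, 0.015, 0.0057, -3.1]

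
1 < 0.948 False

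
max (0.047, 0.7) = 0.7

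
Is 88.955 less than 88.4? No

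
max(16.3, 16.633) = 16.633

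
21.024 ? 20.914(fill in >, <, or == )>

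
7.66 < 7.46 False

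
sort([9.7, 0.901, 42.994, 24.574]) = [0.901, 9.7, 24.574, 42.994]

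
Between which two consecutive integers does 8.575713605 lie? 8 and 9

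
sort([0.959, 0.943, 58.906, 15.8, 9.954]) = [0.943, 0.959, 9.954, 15.8, 58.906]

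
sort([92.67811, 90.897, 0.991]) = [0.991, 90.897, 92.67811]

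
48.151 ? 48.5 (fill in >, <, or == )<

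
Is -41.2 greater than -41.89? Yes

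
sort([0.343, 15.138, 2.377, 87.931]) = [0.343, 2.377, 15.138, 87.931]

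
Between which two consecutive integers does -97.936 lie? -98 and -97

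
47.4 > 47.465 False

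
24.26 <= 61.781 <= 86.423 True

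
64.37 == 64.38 False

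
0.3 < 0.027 False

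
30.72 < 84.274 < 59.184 False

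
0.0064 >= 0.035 False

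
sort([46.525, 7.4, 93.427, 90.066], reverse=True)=[93.427, 90.066, 46.525, 7.4]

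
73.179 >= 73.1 True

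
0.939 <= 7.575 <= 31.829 True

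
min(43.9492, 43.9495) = 43.9492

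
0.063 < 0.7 True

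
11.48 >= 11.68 False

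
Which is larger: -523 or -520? -520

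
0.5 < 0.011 False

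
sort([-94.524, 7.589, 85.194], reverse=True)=[85.194, 7.589, -94.524]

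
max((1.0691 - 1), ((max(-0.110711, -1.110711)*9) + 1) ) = 0.0691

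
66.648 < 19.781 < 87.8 False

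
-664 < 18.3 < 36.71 True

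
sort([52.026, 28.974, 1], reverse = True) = [52.026, 28.974, 1]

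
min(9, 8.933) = 8.933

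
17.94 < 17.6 False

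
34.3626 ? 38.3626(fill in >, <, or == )<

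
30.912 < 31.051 True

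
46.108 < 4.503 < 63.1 False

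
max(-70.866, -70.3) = -70.3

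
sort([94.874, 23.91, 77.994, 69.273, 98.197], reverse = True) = [98.197, 94.874, 77.994, 69.273, 23.91]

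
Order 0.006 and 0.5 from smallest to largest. 0.006,0.5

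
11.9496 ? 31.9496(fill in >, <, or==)<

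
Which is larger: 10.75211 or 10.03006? 10.75211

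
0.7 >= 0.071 True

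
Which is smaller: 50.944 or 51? 50.944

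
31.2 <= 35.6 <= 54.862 True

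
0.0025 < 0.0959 True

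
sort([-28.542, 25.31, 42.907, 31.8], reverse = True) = [42.907, 31.8, 25.31, -28.542]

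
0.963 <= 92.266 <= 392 True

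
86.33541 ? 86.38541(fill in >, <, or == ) <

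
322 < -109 False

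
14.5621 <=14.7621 True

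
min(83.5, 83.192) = 83.192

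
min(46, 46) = 46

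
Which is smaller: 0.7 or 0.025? 0.025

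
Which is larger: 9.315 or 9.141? 9.315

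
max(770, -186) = 770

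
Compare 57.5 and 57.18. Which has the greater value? 57.5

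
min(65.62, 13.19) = 13.19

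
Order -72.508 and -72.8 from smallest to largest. -72.8,-72.508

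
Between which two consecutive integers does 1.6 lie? 1 and 2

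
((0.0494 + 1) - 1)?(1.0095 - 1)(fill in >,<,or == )>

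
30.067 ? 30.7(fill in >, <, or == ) <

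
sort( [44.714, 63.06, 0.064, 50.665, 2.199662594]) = [0.064, 2.199662594, 44.714, 50.665, 63.06]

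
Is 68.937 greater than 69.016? No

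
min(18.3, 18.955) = 18.3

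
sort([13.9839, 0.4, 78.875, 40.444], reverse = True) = [78.875, 40.444, 13.9839, 0.4]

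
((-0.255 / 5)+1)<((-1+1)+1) True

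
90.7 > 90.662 True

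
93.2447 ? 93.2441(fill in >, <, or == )>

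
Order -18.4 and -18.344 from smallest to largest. -18.4, -18.344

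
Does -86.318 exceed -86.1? No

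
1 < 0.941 False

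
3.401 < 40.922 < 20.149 False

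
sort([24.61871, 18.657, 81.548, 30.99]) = [18.657, 24.61871, 30.99, 81.548]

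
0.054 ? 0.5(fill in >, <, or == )<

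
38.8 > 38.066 True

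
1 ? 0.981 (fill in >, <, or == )>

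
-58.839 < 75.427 True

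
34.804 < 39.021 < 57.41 True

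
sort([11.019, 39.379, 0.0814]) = [0.0814, 11.019, 39.379]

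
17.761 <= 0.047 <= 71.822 False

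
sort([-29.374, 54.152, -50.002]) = [-50.002, -29.374, 54.152]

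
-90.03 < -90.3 False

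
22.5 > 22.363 True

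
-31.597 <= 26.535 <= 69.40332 True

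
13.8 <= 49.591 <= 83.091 True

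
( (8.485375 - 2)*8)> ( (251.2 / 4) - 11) True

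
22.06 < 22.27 True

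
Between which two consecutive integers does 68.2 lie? 68 and 69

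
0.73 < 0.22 False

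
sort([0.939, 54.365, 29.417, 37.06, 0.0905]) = [0.0905, 0.939, 29.417, 37.06, 54.365]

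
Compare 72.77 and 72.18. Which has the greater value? 72.77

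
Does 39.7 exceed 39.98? No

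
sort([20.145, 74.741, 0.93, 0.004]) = [0.004, 0.93, 20.145, 74.741]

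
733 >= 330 True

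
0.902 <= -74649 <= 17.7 False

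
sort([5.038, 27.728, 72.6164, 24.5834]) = [5.038, 24.5834, 27.728, 72.6164]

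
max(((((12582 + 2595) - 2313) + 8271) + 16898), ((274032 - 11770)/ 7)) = 38033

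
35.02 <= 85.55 True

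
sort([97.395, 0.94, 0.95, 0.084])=[0.084, 0.94, 0.95, 97.395]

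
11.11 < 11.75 True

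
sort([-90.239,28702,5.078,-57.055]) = [-90.239,-57.055,5.078,28702]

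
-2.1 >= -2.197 True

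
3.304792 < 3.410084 True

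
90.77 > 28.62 True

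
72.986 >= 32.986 True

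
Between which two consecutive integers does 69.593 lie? 69 and 70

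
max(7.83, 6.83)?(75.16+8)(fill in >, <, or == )<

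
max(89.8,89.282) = 89.8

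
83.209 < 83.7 True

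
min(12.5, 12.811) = 12.5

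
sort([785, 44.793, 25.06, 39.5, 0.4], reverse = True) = [785, 44.793, 39.5, 25.06, 0.4]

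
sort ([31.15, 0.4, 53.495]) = [0.4, 31.15, 53.495]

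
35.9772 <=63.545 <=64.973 True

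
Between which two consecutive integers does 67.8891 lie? 67 and 68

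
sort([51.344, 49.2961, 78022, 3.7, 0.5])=[0.5, 3.7, 49.2961, 51.344, 78022]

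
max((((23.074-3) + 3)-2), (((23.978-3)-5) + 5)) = 21.074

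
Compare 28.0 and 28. They are equal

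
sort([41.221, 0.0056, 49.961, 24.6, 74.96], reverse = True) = [74.96, 49.961, 41.221, 24.6, 0.0056]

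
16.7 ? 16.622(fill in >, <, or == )>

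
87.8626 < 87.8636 True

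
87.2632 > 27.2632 True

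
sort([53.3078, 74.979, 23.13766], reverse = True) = [74.979, 53.3078, 23.13766]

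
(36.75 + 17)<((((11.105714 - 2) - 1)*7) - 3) False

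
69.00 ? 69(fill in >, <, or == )==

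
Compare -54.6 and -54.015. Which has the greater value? -54.015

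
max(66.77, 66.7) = 66.77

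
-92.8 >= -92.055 False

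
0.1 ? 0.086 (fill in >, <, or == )>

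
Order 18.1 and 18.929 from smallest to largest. 18.1, 18.929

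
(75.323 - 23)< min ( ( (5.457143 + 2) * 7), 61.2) False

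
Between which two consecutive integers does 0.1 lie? 0 and 1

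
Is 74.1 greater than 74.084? Yes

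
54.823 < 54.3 False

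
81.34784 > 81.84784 False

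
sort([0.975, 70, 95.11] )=[0.975, 70, 95.11]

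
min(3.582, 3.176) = 3.176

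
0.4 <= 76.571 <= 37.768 False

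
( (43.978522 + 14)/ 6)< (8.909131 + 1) True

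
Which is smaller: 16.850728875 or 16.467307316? 16.467307316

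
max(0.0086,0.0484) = 0.0484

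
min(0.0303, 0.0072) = 0.0072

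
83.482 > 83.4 True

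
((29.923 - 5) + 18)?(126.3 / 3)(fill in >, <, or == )>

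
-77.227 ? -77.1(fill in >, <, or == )<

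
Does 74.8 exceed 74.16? Yes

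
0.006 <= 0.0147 True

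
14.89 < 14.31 False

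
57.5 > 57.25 True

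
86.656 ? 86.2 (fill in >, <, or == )>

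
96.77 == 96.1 False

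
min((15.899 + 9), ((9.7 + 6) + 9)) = 24.7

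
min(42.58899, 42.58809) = 42.58809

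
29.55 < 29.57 True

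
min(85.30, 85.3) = 85.30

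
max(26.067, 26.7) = 26.7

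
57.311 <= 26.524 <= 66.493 False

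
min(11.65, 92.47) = 11.65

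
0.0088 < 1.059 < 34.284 True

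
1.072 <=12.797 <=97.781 True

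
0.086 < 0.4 True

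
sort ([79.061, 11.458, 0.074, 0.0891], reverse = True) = [79.061, 11.458, 0.0891, 0.074]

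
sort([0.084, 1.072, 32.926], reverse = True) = [32.926, 1.072, 0.084]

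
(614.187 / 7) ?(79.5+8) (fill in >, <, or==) >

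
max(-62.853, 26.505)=26.505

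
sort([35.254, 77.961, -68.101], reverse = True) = [77.961, 35.254, -68.101]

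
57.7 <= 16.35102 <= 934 False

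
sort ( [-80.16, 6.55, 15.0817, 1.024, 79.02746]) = [-80.16, 1.024, 6.55, 15.0817, 79.02746]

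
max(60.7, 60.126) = 60.7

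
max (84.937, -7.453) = 84.937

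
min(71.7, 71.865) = 71.7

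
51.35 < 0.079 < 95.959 False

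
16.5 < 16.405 False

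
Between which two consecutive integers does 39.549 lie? 39 and 40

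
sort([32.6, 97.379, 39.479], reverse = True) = [97.379, 39.479, 32.6]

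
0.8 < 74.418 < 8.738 False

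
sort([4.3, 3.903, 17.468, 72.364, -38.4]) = [-38.4, 3.903, 4.3, 17.468, 72.364]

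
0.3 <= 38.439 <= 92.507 True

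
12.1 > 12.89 False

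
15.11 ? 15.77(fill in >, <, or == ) <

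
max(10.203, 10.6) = 10.6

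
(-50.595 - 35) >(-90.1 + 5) False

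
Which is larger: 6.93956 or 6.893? 6.93956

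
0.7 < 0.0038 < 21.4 False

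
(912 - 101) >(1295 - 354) False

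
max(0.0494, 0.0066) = 0.0494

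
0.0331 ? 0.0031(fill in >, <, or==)>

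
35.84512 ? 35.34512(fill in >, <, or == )>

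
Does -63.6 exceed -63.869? Yes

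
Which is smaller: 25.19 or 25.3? 25.19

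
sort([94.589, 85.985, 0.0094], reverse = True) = [94.589, 85.985, 0.0094]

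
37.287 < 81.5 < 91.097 True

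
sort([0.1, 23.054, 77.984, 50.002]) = [0.1, 23.054, 50.002, 77.984]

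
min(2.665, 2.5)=2.5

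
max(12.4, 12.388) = 12.4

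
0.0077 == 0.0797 False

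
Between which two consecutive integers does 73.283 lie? 73 and 74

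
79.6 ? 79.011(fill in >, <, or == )>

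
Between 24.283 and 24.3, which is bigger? 24.3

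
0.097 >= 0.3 False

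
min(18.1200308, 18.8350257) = 18.1200308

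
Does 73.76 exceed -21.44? Yes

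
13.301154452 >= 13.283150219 True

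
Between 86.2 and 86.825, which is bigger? 86.825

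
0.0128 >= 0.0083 True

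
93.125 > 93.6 False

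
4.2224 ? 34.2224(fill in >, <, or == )<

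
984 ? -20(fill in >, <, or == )>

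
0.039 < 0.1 True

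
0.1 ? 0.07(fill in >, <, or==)>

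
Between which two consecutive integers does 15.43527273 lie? 15 and 16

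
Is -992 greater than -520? No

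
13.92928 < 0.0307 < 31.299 False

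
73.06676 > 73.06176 True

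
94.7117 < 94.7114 False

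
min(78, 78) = 78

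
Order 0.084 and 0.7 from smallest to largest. 0.084, 0.7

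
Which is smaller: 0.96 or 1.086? 0.96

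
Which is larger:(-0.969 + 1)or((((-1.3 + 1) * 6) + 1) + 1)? ((((-1.3 + 1) * 6) + 1) + 1)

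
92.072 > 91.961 True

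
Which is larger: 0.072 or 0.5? 0.5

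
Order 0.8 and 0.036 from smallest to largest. 0.036, 0.8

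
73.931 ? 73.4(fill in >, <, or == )>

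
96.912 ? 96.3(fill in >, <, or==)>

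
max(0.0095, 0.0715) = 0.0715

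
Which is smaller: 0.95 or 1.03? 0.95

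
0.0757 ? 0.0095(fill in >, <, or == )>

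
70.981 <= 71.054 True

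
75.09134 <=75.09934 True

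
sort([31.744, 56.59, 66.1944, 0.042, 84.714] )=[0.042, 31.744, 56.59, 66.1944, 84.714]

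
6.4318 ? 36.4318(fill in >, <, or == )<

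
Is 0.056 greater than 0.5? No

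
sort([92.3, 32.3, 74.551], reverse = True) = [92.3, 74.551, 32.3]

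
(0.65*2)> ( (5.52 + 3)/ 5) False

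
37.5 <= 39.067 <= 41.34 True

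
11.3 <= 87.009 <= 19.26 False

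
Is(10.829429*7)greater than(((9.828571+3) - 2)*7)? Yes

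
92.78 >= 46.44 True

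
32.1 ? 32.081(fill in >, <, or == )>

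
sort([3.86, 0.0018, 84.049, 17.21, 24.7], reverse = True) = [84.049, 24.7, 17.21, 3.86, 0.0018]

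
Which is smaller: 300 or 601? 300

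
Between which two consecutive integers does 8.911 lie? 8 and 9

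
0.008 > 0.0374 False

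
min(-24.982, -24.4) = -24.982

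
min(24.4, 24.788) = 24.4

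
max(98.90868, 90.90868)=98.90868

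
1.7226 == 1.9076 False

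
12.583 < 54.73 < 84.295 True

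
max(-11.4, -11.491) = -11.4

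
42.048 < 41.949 False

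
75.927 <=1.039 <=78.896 False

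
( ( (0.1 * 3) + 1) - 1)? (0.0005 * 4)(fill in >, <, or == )>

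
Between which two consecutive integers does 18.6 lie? 18 and 19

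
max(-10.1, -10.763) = -10.1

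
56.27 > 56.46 False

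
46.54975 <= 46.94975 True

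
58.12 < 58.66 True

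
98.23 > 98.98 False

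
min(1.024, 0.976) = 0.976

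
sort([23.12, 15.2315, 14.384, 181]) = [14.384, 15.2315, 23.12, 181]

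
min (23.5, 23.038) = 23.038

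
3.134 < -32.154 False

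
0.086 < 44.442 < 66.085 True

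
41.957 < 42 True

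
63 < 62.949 False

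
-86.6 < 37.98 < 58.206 True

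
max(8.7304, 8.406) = 8.7304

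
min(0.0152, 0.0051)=0.0051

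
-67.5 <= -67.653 False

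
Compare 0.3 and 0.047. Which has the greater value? 0.3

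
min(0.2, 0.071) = 0.071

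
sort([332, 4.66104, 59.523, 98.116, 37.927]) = [4.66104, 37.927, 59.523, 98.116, 332]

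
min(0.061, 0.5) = 0.061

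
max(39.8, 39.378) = 39.8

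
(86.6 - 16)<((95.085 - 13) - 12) False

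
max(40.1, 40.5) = 40.5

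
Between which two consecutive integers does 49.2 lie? 49 and 50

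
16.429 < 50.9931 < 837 True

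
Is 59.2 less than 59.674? Yes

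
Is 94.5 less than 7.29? No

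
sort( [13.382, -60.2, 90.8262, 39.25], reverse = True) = [90.8262, 39.25, 13.382, -60.2]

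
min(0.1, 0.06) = 0.06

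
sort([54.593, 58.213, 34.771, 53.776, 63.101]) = [34.771, 53.776, 54.593, 58.213, 63.101]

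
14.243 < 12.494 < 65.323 False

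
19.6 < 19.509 False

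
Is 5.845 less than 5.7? No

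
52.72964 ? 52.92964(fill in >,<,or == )<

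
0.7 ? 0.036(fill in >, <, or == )>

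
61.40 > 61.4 False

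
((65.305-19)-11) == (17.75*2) False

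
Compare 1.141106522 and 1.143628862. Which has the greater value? 1.143628862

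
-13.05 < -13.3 False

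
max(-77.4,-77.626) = -77.4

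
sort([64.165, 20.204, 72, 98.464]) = [20.204, 64.165, 72, 98.464]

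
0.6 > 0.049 True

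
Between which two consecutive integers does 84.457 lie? 84 and 85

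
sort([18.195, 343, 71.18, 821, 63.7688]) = [18.195, 63.7688, 71.18, 343, 821]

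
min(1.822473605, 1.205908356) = 1.205908356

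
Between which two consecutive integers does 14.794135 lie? 14 and 15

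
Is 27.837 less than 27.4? No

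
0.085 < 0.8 True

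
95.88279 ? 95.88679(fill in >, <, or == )<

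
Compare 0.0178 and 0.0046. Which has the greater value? 0.0178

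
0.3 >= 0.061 True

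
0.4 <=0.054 False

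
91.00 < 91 False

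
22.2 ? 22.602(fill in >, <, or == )<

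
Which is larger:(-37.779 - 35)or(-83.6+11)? (-83.6+11)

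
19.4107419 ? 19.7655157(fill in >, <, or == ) <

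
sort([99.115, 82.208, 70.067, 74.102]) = [70.067, 74.102, 82.208, 99.115]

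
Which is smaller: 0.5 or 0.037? 0.037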